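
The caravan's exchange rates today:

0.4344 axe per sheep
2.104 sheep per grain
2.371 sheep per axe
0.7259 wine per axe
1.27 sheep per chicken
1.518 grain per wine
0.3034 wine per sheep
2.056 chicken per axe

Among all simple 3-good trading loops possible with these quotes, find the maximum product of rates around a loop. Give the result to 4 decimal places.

sheep→axe→chicken→sheep: 0.4344 × 2.056 × 1.27 = 1.13427
sheep→wine→grain→sheep: 0.3034 × 1.518 × 2.104 = 0.96902
Maximum is sheep→axe→chicken→sheep at 1.1343; arbitrage exists.

1.1343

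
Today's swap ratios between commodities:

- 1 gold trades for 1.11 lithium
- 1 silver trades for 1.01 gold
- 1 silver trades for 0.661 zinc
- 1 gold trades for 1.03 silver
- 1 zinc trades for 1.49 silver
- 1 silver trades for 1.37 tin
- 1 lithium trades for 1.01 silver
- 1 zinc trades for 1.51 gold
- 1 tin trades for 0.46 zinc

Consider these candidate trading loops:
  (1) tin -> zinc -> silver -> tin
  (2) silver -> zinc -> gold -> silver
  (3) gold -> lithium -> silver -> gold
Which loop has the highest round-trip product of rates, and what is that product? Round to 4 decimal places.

1.1323

(1) 0.46 × 1.49 × 1.37 = 0.93900
(2) 0.661 × 1.51 × 1.03 = 1.02805
(3) 1.11 × 1.01 × 1.01 = 1.13231
Highest is cycle (3) at 1.1323 (>1, arbitrage).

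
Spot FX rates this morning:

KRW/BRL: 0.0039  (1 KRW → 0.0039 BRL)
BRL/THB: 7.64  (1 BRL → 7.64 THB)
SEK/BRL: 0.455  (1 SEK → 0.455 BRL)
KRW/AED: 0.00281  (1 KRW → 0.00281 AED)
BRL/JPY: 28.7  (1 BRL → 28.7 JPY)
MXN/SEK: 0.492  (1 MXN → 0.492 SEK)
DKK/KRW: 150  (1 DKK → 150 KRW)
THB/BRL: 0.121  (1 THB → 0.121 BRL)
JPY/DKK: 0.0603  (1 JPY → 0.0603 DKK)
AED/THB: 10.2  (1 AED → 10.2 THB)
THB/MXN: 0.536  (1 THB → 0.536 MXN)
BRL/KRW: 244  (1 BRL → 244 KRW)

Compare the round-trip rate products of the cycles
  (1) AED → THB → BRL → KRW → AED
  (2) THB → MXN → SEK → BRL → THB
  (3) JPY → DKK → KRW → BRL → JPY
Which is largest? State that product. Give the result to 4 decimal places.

1.0124

(1) 10.2 × 0.121 × 244 × 0.00281 = 0.84622
(2) 0.536 × 0.492 × 0.455 × 7.64 = 0.91672
(3) 0.0603 × 150 × 0.0039 × 28.7 = 1.01241
Highest is cycle (3) at 1.0124 (>1, arbitrage).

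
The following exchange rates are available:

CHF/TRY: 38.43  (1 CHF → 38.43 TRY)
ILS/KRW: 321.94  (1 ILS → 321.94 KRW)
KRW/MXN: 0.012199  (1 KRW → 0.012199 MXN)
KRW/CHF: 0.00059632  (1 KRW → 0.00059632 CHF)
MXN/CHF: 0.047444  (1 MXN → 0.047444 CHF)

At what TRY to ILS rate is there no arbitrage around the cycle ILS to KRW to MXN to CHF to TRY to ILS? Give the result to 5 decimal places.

Known legs of the cycle: 321.94 × 0.012199 × 0.047444 × 38.43 = 7.1606237186666952
For no arbitrage the full-cycle product must be 1, so the missing rate is 1 / 7.1606237186666952 ≈ 0.1396526.

0.13965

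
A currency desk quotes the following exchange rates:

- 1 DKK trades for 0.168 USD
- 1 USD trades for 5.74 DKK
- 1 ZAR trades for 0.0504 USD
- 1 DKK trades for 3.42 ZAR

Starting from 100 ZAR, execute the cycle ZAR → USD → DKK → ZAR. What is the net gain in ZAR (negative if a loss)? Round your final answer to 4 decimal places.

100 ZAR × 0.0504 = 5.04 USD
5.04 USD × 5.74 = 28.9296 DKK
28.9296 DKK × 3.42 = 98.939232 ZAR
Net change: 98.939232 − 100 = -1.060768 ZAR

-1.0608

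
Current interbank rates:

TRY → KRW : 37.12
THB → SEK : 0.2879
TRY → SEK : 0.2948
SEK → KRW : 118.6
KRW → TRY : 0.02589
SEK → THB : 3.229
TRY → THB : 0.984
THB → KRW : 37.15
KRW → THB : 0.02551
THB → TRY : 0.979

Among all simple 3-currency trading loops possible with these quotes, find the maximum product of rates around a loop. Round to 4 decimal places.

KRW→TRY→THB→KRW: 0.02589 × 0.984 × 37.15 = 0.94642
THB→TRY→SEK→THB: 0.979 × 0.2948 × 3.229 = 0.93192
KRW→THB→TRY→KRW: 0.02551 × 0.979 × 37.12 = 0.92705
KRW→TRY→SEK→KRW: 0.02589 × 0.2948 × 118.6 = 0.90520
KRW→THB→SEK→KRW: 0.02551 × 0.2879 × 118.6 = 0.87104
Maximum is KRW→TRY→THB→KRW at 0.9464; no arbitrage — every cycle loses value.

0.9464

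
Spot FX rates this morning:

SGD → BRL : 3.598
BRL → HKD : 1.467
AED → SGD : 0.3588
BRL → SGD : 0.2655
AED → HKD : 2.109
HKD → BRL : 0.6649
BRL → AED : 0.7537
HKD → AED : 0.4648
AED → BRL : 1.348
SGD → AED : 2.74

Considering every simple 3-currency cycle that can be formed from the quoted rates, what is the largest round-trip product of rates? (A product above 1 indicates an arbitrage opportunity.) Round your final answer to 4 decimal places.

BRL→AED→HKD→BRL: 0.7537 × 2.109 × 0.6649 = 1.05689
SGD→AED→BRL→SGD: 2.74 × 1.348 × 0.2655 = 0.98063
SGD→BRL→AED→SGD: 3.598 × 0.7537 × 0.3588 = 0.97300
BRL→HKD→AED→BRL: 1.467 × 0.4648 × 1.348 = 0.91915
Maximum is BRL→AED→HKD→BRL at 1.0569; arbitrage exists.

1.0569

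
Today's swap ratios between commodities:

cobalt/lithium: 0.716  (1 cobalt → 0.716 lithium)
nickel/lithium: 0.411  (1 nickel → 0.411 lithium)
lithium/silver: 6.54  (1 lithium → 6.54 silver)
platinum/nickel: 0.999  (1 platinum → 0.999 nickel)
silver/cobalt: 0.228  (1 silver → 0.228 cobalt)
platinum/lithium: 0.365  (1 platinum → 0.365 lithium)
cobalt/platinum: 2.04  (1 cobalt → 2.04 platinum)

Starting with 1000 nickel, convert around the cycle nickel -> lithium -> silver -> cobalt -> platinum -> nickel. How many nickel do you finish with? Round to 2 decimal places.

1248.96

1000 nickel × 0.411 = 411 lithium
411 lithium × 6.54 = 2687.94 silver
2687.94 silver × 0.228 = 612.85032 cobalt
612.85032 cobalt × 2.04 = 1250.2146528 platinum
1250.2146528 platinum × 0.999 = 1248.9644381472 nickel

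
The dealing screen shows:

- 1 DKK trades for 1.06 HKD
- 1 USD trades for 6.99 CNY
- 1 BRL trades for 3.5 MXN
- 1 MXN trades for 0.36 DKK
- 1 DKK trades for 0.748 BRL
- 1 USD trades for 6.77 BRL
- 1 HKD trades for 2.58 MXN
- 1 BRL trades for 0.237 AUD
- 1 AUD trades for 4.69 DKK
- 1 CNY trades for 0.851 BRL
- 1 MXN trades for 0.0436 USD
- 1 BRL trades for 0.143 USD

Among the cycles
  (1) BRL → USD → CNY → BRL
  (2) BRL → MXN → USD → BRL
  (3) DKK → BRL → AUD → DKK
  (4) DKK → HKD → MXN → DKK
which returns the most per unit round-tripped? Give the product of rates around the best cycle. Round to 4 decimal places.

(1) 0.143 × 6.99 × 0.851 = 0.85063
(2) 3.5 × 0.0436 × 6.77 = 1.03310
(3) 0.748 × 0.237 × 4.69 = 0.83142
(4) 1.06 × 2.58 × 0.36 = 0.98453
Highest is cycle (2) at 1.0331 (>1, arbitrage).

1.0331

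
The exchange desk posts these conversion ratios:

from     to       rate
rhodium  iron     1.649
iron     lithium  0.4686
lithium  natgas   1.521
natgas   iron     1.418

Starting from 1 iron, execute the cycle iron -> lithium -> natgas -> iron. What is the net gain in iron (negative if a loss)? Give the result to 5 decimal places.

0.01067

1 iron × 0.4686 = 0.4686 lithium
0.4686 lithium × 1.521 = 0.7127406 natgas
0.7127406 natgas × 1.418 = 1.0106661708 iron
Net change: 1.0106661708 − 1 = 0.0106661708 iron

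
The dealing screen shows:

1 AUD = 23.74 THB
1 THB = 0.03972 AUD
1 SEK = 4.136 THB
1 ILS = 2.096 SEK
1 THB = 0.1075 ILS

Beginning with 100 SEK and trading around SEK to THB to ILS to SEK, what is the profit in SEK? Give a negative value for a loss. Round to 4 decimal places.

100 SEK × 4.136 = 413.6 THB
413.6 THB × 0.1075 = 44.462 ILS
44.462 ILS × 2.096 = 93.192352 SEK
Net change: 93.192352 − 100 = -6.807648 SEK

-6.8076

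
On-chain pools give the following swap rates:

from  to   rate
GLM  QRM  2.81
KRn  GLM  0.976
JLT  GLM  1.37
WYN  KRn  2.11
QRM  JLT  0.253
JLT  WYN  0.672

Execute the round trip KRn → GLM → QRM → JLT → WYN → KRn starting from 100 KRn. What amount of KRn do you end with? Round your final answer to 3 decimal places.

98.385

100 KRn × 0.976 = 97.6 GLM
97.6 GLM × 2.81 = 274.256 QRM
274.256 QRM × 0.253 = 69.386768 JLT
69.386768 JLT × 0.672 = 46.627908096 WYN
46.627908096 WYN × 2.11 = 98.38488608256 KRn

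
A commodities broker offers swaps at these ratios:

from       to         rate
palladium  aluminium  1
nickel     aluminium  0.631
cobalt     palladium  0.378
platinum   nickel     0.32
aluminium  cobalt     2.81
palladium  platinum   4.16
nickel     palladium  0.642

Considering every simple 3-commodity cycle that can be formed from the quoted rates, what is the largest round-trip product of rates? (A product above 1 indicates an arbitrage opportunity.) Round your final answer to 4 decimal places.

aluminium→cobalt→palladium→aluminium: 2.81 × 0.378 × 1 = 1.06218
nickel→palladium→platinum→nickel: 0.642 × 4.16 × 0.32 = 0.85463
Maximum is aluminium→cobalt→palladium→aluminium at 1.0622; arbitrage exists.

1.0622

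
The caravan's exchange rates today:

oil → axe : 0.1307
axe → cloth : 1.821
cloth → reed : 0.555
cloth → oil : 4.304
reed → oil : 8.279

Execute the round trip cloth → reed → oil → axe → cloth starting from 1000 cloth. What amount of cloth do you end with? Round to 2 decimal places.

1093.59

1000 cloth × 0.555 = 555 reed
555 reed × 8.279 = 4594.845 oil
4594.845 oil × 0.1307 = 600.5462415 axe
600.5462415 axe × 1.821 = 1093.5947057715 cloth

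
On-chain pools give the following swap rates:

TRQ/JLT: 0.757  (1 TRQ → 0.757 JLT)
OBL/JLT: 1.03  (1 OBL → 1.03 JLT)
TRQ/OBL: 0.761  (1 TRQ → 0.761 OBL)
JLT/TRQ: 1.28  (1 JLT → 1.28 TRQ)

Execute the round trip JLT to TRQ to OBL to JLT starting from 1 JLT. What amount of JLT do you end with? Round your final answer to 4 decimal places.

1 JLT × 1.28 = 1.28 TRQ
1.28 TRQ × 0.761 = 0.97408 OBL
0.97408 OBL × 1.03 = 1.0033024 JLT

1.0033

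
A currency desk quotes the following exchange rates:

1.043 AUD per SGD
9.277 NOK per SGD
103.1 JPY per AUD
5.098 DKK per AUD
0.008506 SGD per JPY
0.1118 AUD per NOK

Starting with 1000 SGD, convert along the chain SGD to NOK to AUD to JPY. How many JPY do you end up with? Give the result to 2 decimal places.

1000 SGD × 9.277 = 9277 NOK
9277 NOK × 0.1118 = 1037.1686 AUD
1037.1686 AUD × 103.1 = 106932.08266 JPY

106932.08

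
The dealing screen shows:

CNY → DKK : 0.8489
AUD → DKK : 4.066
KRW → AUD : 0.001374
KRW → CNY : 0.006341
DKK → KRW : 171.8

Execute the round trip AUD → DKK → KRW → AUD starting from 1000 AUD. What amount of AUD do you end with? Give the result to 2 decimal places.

1000 AUD × 4.066 = 4066 DKK
4066 DKK × 171.8 = 698538.8 KRW
698538.8 KRW × 0.001374 = 959.7923112 AUD

959.79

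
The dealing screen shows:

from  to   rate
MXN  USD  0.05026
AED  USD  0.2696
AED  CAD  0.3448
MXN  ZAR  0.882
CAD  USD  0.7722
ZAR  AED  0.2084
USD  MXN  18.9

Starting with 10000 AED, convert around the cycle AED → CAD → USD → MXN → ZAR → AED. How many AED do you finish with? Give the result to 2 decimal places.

9249.65

10000 AED × 0.3448 = 3448 CAD
3448 CAD × 0.7722 = 2662.5456 USD
2662.5456 USD × 18.9 = 50322.11184 MXN
50322.11184 MXN × 0.882 = 44384.10264288 ZAR
44384.10264288 ZAR × 0.2084 = 9249.646990776192 AED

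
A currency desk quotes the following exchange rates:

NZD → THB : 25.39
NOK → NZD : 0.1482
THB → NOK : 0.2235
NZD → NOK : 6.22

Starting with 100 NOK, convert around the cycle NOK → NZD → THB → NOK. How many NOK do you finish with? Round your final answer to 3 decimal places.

84.099

100 NOK × 0.1482 = 14.82 NZD
14.82 NZD × 25.39 = 376.2798 THB
376.2798 THB × 0.2235 = 84.0985353 NOK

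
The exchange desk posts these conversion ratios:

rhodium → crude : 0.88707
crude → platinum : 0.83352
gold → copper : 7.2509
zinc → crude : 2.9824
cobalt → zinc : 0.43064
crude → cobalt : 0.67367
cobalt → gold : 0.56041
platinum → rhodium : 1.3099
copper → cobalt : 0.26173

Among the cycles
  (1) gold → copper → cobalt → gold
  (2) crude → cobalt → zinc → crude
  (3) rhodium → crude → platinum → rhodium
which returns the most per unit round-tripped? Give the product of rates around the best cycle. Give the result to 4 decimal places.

(1) 7.2509 × 0.26173 × 0.56041 = 1.06353
(2) 0.67367 × 0.43064 × 2.9824 = 0.86522
(3) 0.88707 × 0.83352 × 1.3099 = 0.96853
Highest is cycle (1) at 1.0635 (>1, arbitrage).

1.0635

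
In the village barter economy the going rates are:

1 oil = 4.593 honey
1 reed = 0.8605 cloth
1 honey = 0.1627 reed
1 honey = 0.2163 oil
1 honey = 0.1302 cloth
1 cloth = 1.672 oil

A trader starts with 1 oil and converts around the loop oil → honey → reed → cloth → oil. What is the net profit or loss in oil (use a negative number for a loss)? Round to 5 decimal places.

0.07516

1 oil × 4.593 = 4.593 honey
4.593 honey × 0.1627 = 0.7472811 reed
0.7472811 reed × 0.8605 = 0.64303538655 cloth
0.64303538655 cloth × 1.672 = 1.0751551663116 oil
Net change: 1.0751551663116 − 1 = 0.0751551663116 oil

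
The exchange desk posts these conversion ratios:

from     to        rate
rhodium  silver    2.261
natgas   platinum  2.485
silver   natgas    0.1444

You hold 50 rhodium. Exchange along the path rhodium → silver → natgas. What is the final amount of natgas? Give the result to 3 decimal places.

50 rhodium × 2.261 = 113.05 silver
113.05 silver × 0.1444 = 16.32442 natgas

16.324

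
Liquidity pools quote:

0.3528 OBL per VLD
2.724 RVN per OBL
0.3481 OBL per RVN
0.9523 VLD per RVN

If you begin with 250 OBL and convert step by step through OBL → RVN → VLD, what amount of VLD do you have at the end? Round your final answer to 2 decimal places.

648.52

250 OBL × 2.724 = 681 RVN
681 RVN × 0.9523 = 648.5163 VLD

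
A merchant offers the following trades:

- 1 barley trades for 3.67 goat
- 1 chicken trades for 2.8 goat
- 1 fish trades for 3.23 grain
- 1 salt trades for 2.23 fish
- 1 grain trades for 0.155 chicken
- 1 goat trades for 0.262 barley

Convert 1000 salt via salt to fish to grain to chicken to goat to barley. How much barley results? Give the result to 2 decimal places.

819.03

1000 salt × 2.23 = 2230 fish
2230 fish × 3.23 = 7202.9 grain
7202.9 grain × 0.155 = 1116.4495 chicken
1116.4495 chicken × 2.8 = 3126.0586 goat
3126.0586 goat × 0.262 = 819.0273532 barley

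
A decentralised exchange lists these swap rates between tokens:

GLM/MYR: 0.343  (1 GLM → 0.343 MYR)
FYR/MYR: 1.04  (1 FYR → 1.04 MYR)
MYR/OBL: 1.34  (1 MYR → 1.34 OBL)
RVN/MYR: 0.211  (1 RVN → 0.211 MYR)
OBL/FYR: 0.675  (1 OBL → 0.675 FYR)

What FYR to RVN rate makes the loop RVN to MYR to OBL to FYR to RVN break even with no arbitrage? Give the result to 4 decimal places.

5.2397

Known legs of the cycle: 0.211 × 1.34 × 0.675 = 0.1908495
For no arbitrage the full-cycle product must be 1, so the missing rate is 1 / 0.1908495 ≈ 5.239731.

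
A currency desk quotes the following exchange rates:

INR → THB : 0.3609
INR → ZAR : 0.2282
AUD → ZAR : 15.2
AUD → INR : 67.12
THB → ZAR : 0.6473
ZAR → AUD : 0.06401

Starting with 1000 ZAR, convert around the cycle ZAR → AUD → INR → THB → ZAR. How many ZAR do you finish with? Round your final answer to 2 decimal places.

1003.67

1000 ZAR × 0.06401 = 64.01 AUD
64.01 AUD × 67.12 = 4296.3512 INR
4296.3512 INR × 0.3609 = 1550.55314808 THB
1550.55314808 THB × 0.6473 = 1003.673052752184 ZAR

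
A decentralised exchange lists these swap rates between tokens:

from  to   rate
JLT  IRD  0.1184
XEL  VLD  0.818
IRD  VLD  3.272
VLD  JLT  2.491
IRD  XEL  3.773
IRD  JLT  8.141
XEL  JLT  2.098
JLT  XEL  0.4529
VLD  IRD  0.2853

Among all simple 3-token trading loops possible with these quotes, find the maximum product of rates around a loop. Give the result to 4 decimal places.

IRD→VLD→JLT→IRD: 3.272 × 2.491 × 0.1184 = 0.96503
XEL→JLT→IRD→XEL: 2.098 × 0.1184 × 3.773 = 0.93723
XEL→VLD→JLT→XEL: 0.818 × 2.491 × 0.4529 = 0.92285
XEL→VLD→IRD→XEL: 0.818 × 0.2853 × 3.773 = 0.88053
Maximum is IRD→VLD→JLT→IRD at 0.9650; no arbitrage — every cycle loses value.

0.9650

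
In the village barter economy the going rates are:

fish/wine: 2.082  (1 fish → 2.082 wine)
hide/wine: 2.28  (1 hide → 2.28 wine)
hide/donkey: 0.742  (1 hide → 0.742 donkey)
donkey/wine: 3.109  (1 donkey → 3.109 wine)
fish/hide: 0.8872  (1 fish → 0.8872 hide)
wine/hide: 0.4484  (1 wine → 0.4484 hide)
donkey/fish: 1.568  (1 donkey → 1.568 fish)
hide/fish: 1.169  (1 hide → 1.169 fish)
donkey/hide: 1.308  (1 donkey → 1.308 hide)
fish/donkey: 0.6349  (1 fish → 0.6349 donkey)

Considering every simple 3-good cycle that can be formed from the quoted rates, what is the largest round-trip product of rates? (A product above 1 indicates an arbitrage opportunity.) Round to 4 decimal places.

1.0913

hide→fish→wine→hide: 1.169 × 2.082 × 0.4484 = 1.09134
donkey→wine→hide→donkey: 3.109 × 0.4484 × 0.742 = 1.03440
donkey→fish→hide→donkey: 1.568 × 0.8872 × 0.742 = 1.03222
donkey→hide→fish→donkey: 1.308 × 1.169 × 0.6349 = 0.97080
Maximum is hide→fish→wine→hide at 1.0913; arbitrage exists.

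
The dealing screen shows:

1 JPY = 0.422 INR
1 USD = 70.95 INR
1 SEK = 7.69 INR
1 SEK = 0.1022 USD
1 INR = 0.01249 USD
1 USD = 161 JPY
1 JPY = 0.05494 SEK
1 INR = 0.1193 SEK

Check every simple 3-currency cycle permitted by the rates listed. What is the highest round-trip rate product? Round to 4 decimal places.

SEK→USD→JPY→SEK: 0.1022 × 161 × 0.05494 = 0.90399
SEK→USD→INR→SEK: 0.1022 × 70.95 × 0.1193 = 0.86506
INR→USD→JPY→INR: 0.01249 × 161 × 0.422 = 0.84860
Maximum is SEK→USD→JPY→SEK at 0.9040; no arbitrage — every cycle loses value.

0.9040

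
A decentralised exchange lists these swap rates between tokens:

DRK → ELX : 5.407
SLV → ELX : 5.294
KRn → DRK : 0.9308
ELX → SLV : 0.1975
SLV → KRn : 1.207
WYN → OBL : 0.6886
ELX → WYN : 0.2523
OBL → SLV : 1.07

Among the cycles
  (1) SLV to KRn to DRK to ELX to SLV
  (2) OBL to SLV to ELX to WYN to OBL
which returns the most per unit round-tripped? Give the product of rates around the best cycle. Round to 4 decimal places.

1.1997

(1) 1.207 × 0.9308 × 5.407 × 0.1975 = 1.19974
(2) 1.07 × 5.294 × 0.2523 × 0.6886 = 0.98413
Highest is cycle (1) at 1.1997 (>1, arbitrage).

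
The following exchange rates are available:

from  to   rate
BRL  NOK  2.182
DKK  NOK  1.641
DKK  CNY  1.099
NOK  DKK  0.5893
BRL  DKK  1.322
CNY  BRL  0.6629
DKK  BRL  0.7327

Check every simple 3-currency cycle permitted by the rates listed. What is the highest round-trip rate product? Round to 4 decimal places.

DKK→CNY→BRL→DKK: 1.099 × 0.6629 × 1.322 = 0.96311
DKK→BRL→NOK→DKK: 0.7327 × 2.182 × 0.5893 = 0.94214
Maximum is DKK→CNY→BRL→DKK at 0.9631; no arbitrage — every cycle loses value.

0.9631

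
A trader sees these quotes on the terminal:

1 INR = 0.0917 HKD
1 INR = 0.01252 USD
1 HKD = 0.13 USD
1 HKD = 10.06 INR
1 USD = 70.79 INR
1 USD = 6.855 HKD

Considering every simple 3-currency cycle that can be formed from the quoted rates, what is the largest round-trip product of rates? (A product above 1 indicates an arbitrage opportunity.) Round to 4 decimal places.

0.8634

USD→HKD→INR→USD: 6.855 × 10.06 × 0.01252 = 0.86340
USD→INR→HKD→USD: 70.79 × 0.0917 × 0.13 = 0.84389
Maximum is USD→HKD→INR→USD at 0.8634; no arbitrage — every cycle loses value.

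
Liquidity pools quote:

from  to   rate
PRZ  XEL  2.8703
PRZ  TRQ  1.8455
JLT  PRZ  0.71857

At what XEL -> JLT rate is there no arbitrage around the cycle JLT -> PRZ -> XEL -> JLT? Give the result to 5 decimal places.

Known legs of the cycle: 0.71857 × 2.8703 = 2.062511471
For no arbitrage the full-cycle product must be 1, so the missing rate is 1 / 2.062511471 ≈ 0.4848458.

0.48485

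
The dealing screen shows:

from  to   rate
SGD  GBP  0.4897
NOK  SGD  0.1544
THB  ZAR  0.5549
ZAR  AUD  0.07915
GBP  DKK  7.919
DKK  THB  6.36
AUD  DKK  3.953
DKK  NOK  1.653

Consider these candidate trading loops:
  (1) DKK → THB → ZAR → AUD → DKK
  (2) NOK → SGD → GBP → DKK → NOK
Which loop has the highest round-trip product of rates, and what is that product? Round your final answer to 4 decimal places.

1.1042

(1) 6.36 × 0.5549 × 0.07915 × 3.953 = 1.10420
(2) 0.1544 × 0.4897 × 7.919 × 1.653 = 0.98974
Highest is cycle (1) at 1.1042 (>1, arbitrage).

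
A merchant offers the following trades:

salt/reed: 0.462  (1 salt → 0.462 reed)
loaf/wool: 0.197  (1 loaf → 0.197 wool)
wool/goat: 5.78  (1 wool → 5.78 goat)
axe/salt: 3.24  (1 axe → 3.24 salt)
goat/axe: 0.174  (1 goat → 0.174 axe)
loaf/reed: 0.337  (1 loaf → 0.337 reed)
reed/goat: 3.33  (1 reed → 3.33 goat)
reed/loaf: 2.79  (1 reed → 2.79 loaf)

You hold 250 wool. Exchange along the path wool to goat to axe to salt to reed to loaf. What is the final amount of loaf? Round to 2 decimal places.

1050.05

250 wool × 5.78 = 1445 goat
1445 goat × 0.174 = 251.43 axe
251.43 axe × 3.24 = 814.6332 salt
814.6332 salt × 0.462 = 376.3605384 reed
376.3605384 reed × 2.79 = 1050.045902136 loaf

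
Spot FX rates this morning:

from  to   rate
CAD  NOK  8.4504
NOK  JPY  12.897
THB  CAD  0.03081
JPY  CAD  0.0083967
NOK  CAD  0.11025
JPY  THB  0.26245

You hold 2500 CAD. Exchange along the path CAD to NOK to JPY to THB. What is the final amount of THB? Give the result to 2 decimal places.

2500 CAD × 8.4504 = 21126 NOK
21126 NOK × 12.897 = 272462.022 JPY
272462.022 JPY × 0.26245 = 71507.6576739 THB

71507.66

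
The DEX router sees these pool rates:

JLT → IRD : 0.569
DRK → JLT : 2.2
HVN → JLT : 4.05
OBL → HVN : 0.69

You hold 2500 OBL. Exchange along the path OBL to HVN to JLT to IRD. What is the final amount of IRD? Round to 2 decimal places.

3975.18

2500 OBL × 0.69 = 1725 HVN
1725 HVN × 4.05 = 6986.25 JLT
6986.25 JLT × 0.569 = 3975.17625 IRD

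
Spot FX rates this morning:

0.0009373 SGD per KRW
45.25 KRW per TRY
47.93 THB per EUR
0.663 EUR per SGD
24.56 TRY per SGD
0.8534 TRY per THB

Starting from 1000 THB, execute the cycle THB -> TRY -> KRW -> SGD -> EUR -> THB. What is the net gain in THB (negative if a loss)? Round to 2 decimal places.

150.19

1000 THB × 0.8534 = 853.4 TRY
853.4 TRY × 45.25 = 38616.35 KRW
38616.35 KRW × 0.0009373 = 36.195104855 SGD
36.195104855 SGD × 0.663 = 23.997354518865 EUR
23.997354518865 EUR × 47.93 = 1150.19320208919945 THB
Net change: 1150.19320208919945 − 1000 = 150.19320208919945 THB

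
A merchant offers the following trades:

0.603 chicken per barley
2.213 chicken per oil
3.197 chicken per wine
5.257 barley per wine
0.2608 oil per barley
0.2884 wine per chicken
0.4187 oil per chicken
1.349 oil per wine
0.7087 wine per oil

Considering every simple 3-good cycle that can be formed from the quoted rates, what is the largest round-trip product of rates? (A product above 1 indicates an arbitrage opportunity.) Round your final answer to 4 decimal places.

barley→oil→wine→barley: 0.2608 × 0.7087 × 5.257 = 0.97165
chicken→oil→wine→chicken: 0.4187 × 0.7087 × 3.197 = 0.94865
barley→chicken→wine→barley: 0.603 × 0.2884 × 5.257 = 0.91422
chicken→wine→oil→chicken: 0.2884 × 1.349 × 2.213 = 0.86097
Maximum is barley→oil→wine→barley at 0.9716; no arbitrage — every cycle loses value.

0.9716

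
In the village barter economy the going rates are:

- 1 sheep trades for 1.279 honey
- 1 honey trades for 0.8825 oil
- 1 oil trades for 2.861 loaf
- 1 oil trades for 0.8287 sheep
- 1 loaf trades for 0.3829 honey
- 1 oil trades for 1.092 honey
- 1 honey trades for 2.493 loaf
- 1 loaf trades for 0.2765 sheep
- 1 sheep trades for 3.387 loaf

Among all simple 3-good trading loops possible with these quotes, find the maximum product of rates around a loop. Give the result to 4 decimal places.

honey→oil→loaf→honey: 0.8825 × 2.861 × 0.3829 = 0.96676
honey→oil→sheep→honey: 0.8825 × 0.8287 × 1.279 = 0.93537
honey→loaf→sheep→honey: 2.493 × 0.2765 × 1.279 = 0.88163
Maximum is honey→oil→loaf→honey at 0.9668; no arbitrage — every cycle loses value.

0.9668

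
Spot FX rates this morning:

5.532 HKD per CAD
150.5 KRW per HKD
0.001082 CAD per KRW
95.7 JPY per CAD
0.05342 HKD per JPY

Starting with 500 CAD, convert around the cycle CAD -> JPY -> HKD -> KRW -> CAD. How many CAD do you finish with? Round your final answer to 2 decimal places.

500 CAD × 95.7 = 47850 JPY
47850 JPY × 0.05342 = 2556.147 HKD
2556.147 HKD × 150.5 = 384700.1235 KRW
384700.1235 KRW × 0.001082 = 416.245533627 CAD

416.25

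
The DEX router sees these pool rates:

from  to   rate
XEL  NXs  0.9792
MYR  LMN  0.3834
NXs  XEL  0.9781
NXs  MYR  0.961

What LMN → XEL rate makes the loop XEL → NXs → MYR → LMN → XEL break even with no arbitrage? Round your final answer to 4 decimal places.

2.7717

Known legs of the cycle: 0.9792 × 0.961 × 0.3834 = 0.36078369408
For no arbitrage the full-cycle product must be 1, so the missing rate is 1 / 0.36078369408 ≈ 2.771744.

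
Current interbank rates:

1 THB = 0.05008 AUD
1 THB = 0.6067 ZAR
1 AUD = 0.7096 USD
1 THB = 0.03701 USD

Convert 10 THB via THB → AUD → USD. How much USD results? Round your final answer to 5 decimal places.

10 THB × 0.05008 = 0.5008 AUD
0.5008 AUD × 0.7096 = 0.35536768 USD

0.35537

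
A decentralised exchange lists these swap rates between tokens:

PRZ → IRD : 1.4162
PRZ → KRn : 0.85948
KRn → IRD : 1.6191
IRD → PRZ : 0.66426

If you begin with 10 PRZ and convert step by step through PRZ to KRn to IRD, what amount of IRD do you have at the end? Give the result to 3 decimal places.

10 PRZ × 0.85948 = 8.5948 KRn
8.5948 KRn × 1.6191 = 13.91584068 IRD

13.916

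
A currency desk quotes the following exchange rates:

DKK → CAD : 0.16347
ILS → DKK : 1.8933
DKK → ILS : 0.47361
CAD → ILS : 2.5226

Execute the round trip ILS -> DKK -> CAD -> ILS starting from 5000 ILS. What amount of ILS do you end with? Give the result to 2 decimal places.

3903.70

5000 ILS × 1.8933 = 9466.5 DKK
9466.5 DKK × 0.16347 = 1547.488755 CAD
1547.488755 CAD × 2.5226 = 3903.695133363 ILS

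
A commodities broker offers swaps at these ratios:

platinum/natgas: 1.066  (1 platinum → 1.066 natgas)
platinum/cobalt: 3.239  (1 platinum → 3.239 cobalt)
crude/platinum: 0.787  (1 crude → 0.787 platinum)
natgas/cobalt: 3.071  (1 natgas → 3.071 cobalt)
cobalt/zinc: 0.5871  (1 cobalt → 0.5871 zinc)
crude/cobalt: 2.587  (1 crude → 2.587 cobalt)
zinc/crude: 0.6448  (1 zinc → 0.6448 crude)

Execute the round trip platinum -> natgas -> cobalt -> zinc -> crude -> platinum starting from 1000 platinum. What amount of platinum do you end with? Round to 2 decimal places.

1000 platinum × 1.066 = 1066 natgas
1066 natgas × 3.071 = 3273.686 cobalt
3273.686 cobalt × 0.5871 = 1921.9810506 zinc
1921.9810506 zinc × 0.6448 = 1239.29338142688 crude
1239.29338142688 crude × 0.787 = 975.32389118295456 platinum

975.32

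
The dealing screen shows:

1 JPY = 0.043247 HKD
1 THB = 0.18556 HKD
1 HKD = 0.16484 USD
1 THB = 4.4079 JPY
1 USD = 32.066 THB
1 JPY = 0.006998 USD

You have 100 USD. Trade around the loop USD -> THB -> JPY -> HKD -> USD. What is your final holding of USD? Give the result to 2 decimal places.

100.76

100 USD × 32.066 = 3206.6 THB
3206.6 THB × 4.4079 = 14134.37214 JPY
14134.37214 JPY × 0.043247 = 611.26919193858 HKD
611.26919193858 HKD × 0.16484 = 100.7616135991555272 USD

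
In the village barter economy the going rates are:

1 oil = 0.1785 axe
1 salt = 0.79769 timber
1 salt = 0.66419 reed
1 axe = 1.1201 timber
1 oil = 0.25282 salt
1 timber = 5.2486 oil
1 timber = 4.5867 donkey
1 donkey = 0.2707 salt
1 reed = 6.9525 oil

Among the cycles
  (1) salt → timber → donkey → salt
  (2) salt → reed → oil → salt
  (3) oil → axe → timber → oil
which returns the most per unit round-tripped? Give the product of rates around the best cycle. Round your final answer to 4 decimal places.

(1) 0.79769 × 4.5867 × 0.2707 = 0.99043
(2) 0.66419 × 6.9525 × 0.25282 = 1.16747
(3) 0.1785 × 1.1201 × 5.2486 = 1.04939
Highest is cycle (2) at 1.1675 (>1, arbitrage).

1.1675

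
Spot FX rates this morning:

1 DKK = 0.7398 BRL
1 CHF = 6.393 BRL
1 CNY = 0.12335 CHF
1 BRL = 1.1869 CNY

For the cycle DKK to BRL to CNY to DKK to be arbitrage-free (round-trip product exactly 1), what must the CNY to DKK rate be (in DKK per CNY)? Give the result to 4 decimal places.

1.1389

Known legs of the cycle: 0.7398 × 1.1869 = 0.87806862
For no arbitrage the full-cycle product must be 1, so the missing rate is 1 / 0.87806862 ≈ 1.138863.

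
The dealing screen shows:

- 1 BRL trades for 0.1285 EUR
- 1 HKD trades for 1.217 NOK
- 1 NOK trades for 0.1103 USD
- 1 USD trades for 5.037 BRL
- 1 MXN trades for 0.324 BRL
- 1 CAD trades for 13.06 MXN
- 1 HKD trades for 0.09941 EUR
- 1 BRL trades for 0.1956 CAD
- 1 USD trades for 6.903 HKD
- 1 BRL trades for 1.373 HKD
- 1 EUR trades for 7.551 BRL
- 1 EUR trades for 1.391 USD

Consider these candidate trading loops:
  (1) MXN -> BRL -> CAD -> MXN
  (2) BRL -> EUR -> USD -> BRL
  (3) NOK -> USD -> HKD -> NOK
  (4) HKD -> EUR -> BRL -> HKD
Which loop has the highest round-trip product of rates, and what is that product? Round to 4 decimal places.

1.0306

(1) 0.324 × 0.1956 × 13.06 = 0.82767
(2) 0.1285 × 1.391 × 5.037 = 0.90033
(3) 0.1103 × 6.903 × 1.217 = 0.92662
(4) 0.09941 × 7.551 × 1.373 = 1.03064
Highest is cycle (4) at 1.0306 (>1, arbitrage).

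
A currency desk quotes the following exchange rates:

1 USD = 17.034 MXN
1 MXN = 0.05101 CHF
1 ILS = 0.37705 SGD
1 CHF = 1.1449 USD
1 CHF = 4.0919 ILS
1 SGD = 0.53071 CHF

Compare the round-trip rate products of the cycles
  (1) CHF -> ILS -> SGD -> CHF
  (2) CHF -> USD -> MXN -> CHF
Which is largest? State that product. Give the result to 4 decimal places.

0.9948

(1) 4.0919 × 0.37705 × 0.53071 = 0.81881
(2) 1.1449 × 17.034 × 0.05101 = 0.99481
Highest is cycle (2) at 0.9948 (≤1, no arbitrage).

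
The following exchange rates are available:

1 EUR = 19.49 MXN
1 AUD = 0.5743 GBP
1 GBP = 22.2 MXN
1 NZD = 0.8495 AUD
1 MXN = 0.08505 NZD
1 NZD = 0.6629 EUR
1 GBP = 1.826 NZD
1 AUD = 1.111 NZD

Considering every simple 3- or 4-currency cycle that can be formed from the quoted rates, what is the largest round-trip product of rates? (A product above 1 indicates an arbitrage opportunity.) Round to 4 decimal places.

1.0988

MXN→NZD→EUR→MXN: 0.08505 × 0.6629 × 19.49 = 1.09884
GBP→MXN→NZD→AUD→GBP: 22.2 × 0.08505 × 0.8495 × 0.5743 = 0.92115
GBP→NZD→AUD→GBP: 1.826 × 0.8495 × 0.5743 = 0.89085
Maximum is MXN→NZD→EUR→MXN at 1.0988; arbitrage exists.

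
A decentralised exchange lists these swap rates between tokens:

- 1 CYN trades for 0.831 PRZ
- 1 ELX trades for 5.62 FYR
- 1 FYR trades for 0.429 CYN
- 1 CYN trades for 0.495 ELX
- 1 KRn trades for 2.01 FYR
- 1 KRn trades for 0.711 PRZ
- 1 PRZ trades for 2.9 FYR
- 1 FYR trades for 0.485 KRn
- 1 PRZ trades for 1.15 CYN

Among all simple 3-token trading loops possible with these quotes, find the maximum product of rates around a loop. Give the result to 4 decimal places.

CYN→ELX→FYR→CYN: 0.495 × 5.62 × 0.429 = 1.19344
CYN→PRZ→FYR→CYN: 0.831 × 2.9 × 0.429 = 1.03385
FYR→KRn→PRZ→FYR: 0.485 × 0.711 × 2.9 = 1.00002
Maximum is CYN→ELX→FYR→CYN at 1.1934; arbitrage exists.

1.1934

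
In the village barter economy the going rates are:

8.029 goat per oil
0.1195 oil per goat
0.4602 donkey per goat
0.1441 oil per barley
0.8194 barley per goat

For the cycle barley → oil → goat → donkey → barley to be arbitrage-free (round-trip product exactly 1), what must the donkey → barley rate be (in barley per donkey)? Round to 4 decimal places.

1.8781

Known legs of the cycle: 0.1441 × 8.029 × 0.4602 = 0.53244168978
For no arbitrage the full-cycle product must be 1, so the missing rate is 1 / 0.53244168978 ≈ 1.878140.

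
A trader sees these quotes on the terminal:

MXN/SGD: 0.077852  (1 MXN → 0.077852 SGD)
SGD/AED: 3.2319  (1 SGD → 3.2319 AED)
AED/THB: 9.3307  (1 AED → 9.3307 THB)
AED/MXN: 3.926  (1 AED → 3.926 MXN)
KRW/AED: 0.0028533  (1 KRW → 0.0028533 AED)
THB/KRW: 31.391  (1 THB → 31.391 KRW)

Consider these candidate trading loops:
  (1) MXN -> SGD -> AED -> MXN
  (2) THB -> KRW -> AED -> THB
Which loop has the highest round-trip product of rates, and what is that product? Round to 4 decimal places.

0.9878

(1) 0.077852 × 3.2319 × 3.926 = 0.98782
(2) 31.391 × 0.0028533 × 9.3307 = 0.83573
Highest is cycle (1) at 0.9878 (≤1, no arbitrage).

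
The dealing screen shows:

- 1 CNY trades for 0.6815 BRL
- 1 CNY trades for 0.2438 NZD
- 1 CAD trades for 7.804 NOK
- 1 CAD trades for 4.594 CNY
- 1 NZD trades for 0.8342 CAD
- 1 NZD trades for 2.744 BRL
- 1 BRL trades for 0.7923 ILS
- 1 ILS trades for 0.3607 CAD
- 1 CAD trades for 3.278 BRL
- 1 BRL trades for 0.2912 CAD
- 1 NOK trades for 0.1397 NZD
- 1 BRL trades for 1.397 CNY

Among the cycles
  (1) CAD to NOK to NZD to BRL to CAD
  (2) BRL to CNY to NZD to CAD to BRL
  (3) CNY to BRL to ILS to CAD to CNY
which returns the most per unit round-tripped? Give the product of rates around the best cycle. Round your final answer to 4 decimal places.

(1) 7.804 × 0.1397 × 2.744 × 0.2912 = 0.87114
(2) 1.397 × 0.2438 × 0.8342 × 3.278 = 0.93134
(3) 0.6815 × 0.7923 × 0.3607 × 4.594 = 0.89473
Highest is cycle (2) at 0.9313 (≤1, no arbitrage).

0.9313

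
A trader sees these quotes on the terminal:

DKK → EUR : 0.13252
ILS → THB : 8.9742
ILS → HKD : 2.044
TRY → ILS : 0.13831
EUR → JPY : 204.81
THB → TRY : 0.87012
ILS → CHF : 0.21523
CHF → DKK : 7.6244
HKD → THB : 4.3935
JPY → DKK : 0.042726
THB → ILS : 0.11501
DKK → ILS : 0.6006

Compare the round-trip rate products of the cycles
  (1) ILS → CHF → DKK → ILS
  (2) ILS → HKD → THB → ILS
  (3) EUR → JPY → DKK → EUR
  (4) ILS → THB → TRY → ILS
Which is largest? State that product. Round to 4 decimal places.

(1) 0.21523 × 7.6244 × 0.6006 = 0.98558
(2) 2.044 × 4.3935 × 0.11501 = 1.03283
(3) 204.81 × 0.042726 × 0.13252 = 1.15964
(4) 8.9742 × 0.87012 × 0.13831 = 1.08001
Highest is cycle (3) at 1.1596 (>1, arbitrage).

1.1596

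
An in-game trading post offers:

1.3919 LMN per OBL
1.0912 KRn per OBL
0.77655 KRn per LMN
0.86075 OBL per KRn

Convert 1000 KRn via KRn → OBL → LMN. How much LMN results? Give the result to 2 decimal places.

1000 KRn × 0.86075 = 860.75 OBL
860.75 OBL × 1.3919 = 1198.077925 LMN

1198.08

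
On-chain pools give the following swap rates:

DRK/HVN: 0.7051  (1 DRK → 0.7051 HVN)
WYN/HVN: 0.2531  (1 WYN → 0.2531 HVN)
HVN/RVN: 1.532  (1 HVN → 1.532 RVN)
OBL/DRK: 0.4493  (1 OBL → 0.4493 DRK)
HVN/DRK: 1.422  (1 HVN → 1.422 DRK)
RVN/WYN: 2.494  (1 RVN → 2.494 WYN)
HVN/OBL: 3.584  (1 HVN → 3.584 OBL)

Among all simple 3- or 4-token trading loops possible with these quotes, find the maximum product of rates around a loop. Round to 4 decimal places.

OBL→DRK→HVN→OBL: 0.4493 × 0.7051 × 3.584 = 1.13542
RVN→WYN→HVN→RVN: 2.494 × 0.2531 × 1.532 = 0.96705
Maximum is OBL→DRK→HVN→OBL at 1.1354; arbitrage exists.

1.1354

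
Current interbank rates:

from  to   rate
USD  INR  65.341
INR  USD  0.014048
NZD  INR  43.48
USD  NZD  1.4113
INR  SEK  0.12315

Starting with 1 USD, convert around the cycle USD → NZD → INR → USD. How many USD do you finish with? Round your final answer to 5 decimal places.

1 USD × 1.4113 = 1.4113 NZD
1.4113 NZD × 43.48 = 61.363324 INR
61.363324 INR × 0.014048 = 0.862031975552 USD

0.86203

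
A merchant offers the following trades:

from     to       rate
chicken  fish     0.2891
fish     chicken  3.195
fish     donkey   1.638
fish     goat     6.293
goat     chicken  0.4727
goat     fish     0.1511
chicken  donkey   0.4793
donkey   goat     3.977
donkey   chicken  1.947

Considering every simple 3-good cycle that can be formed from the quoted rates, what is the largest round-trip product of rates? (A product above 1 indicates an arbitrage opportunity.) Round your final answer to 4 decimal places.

goat→fish→donkey→goat: 0.1511 × 1.638 × 3.977 = 0.98431
chicken→fish→donkey→chicken: 0.2891 × 1.638 × 1.947 = 0.92199
goat→chicken→donkey→goat: 0.4727 × 0.4793 × 3.977 = 0.90105
goat→chicken→fish→goat: 0.4727 × 0.2891 × 6.293 = 0.85999
Maximum is goat→fish→donkey→goat at 0.9843; no arbitrage — every cycle loses value.

0.9843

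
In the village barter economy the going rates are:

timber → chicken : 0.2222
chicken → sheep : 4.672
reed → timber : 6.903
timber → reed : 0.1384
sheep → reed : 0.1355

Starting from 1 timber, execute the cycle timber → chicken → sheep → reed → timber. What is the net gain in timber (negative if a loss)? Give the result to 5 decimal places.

-0.02899

1 timber × 0.2222 = 0.2222 chicken
0.2222 chicken × 4.672 = 1.0381184 sheep
1.0381184 sheep × 0.1355 = 0.1406650432 reed
0.1406650432 reed × 6.903 = 0.9710107932096 timber
Net change: 0.9710107932096 − 1 = -0.0289892067904 timber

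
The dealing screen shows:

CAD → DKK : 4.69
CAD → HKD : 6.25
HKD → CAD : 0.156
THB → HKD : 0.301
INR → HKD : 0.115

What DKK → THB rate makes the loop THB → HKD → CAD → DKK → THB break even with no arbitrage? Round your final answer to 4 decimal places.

4.5408

Known legs of the cycle: 0.301 × 0.156 × 4.69 = 0.22022364
For no arbitrage the full-cycle product must be 1, so the missing rate is 1 / 0.22022364 ≈ 4.540839.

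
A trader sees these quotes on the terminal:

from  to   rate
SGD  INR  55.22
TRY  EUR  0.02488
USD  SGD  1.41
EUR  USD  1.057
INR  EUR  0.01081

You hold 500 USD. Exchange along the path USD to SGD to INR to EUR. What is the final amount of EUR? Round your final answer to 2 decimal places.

420.83

500 USD × 1.41 = 705 SGD
705 SGD × 55.22 = 38930.1 INR
38930.1 INR × 0.01081 = 420.834381 EUR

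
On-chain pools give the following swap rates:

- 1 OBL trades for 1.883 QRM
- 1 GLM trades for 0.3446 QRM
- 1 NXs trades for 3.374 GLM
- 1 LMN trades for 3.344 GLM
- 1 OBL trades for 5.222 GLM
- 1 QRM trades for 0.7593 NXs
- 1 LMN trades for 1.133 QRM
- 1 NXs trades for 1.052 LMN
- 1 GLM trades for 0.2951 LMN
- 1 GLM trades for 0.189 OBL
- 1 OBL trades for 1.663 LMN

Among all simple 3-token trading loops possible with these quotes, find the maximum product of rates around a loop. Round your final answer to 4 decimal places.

GLM→OBL→LMN→GLM: 0.189 × 1.663 × 3.344 = 1.05104
NXs→LMN→QRM→NXs: 1.052 × 1.133 × 0.7593 = 0.90502
GLM→QRM→NXs→GLM: 0.3446 × 0.7593 × 3.374 = 0.88282
Maximum is GLM→OBL→LMN→GLM at 1.0510; arbitrage exists.

1.0510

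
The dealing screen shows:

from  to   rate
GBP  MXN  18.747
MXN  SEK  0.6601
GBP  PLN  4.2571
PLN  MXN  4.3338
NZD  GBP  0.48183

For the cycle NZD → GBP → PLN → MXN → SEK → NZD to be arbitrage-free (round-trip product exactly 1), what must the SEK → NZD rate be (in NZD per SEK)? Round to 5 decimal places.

0.17042

Known legs of the cycle: 0.48183 × 4.2571 × 4.3338 × 0.6601 = 5.86794840751874034
For no arbitrage the full-cycle product must be 1, so the missing rate is 1 / 5.86794840751874034 ≈ 0.1704173.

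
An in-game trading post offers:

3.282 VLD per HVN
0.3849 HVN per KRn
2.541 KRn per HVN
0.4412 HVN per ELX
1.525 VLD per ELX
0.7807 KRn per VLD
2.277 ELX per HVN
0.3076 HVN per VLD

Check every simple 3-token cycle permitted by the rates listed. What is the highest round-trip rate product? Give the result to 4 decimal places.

1.0681

ELX→VLD→HVN→ELX: 1.525 × 0.3076 × 2.277 = 1.06812
KRn→HVN→VLD→KRn: 0.3849 × 3.282 × 0.7807 = 0.98621
Maximum is ELX→VLD→HVN→ELX at 1.0681; arbitrage exists.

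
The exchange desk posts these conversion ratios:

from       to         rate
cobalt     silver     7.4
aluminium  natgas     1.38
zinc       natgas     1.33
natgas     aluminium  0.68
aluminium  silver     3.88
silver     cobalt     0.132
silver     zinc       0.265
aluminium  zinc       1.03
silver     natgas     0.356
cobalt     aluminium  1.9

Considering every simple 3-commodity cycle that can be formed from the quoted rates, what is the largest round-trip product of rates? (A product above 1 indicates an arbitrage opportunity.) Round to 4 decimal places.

0.9731

cobalt→aluminium→silver→cobalt: 1.9 × 3.88 × 0.132 = 0.97310
natgas→aluminium→silver→natgas: 0.68 × 3.88 × 0.356 = 0.93927
natgas→aluminium→zinc→natgas: 0.68 × 1.03 × 1.33 = 0.93153
Maximum is cobalt→aluminium→silver→cobalt at 0.9731; no arbitrage — every cycle loses value.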